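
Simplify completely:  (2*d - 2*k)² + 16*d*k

Expand the square and combine the 16*d*k term.

4*(d + k)²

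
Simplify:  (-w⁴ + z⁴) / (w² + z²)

-w² + z²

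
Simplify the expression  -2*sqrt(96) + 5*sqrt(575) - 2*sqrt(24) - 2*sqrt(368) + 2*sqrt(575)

2*sqrt(96) = 8*sqrt(6); 5*sqrt(575) = 25*sqrt(23); 2*sqrt(24) = 4*sqrt(6); 2*sqrt(368) = 8*sqrt(23); 2*sqrt(575) = 10*sqrt(23)

-12*sqrt(6) + 27*sqrt(23)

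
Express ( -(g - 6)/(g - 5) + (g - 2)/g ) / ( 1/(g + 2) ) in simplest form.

Numerator: -(g - 6)/(g - 5) + (g - 2)/g = (-g + 10)/(g^2 - 5*g)
Denominator: 1/(g + 2) = 1/(g + 2)
Divide: ((-g + 10)/(g^2 - 5*g)) · (g + 2) = (-g^2 + 8*g + 20)/(g^2 - 5*g)

(-g^2 + 8*g + 20)/(g^2 - 5*g)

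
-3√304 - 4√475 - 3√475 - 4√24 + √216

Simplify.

3√304 = 12*√19; 4√475 = 20*√19; 3√475 = 15*√19; 4√24 = 8*√6; √216 = 6*√6

-47*√19 - 2*√6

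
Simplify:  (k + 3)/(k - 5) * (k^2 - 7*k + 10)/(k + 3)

k - 2

Factor: k^2 - 7*k + 10 = (k - 2)*(k - 5)
Cancel the common factors (k + 3), (k - 5).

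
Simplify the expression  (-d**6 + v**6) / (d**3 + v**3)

Difference of sixth powers: factor out (d**3 + v**3).

-d**3 + v**3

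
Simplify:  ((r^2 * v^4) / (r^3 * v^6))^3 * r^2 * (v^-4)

1/(r*v^10)

Inside the bracket: (r^-1) * (v^-2)
Raise to the power 3: (r^-3) * (v^-6)
Multiply by r^2 * (v^-4): add exponents.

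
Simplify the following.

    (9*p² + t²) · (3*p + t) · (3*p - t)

81*p⁴ - t⁴

((3*p)+t)((3*p)-t) = 9*p² - t²; continue pairing.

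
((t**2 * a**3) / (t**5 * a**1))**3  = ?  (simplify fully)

Inside the bracket: (t**-3) * a**2
Raise to the power 3: (t**-9) * a**6

a**6/t**9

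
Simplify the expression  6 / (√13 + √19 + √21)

Group as (√19 + √21) + √13; multiply by (√19 + √21) - √13, then rationalise the remaining surd.

(-4*√5187 + 22*√21 + 30*√19 + 54*√13)/289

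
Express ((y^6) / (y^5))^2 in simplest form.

y^2

Inside the bracket: y^1
Raise to the power 2: y^2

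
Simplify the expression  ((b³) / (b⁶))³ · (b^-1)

b^(-10)

Inside the bracket: (b^-3)
Raise to the power 3: (b^-9)
Multiply by (b^-1): add exponents.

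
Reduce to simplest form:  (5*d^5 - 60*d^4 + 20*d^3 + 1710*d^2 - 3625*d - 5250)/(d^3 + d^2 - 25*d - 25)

Factor: 5*d^5 - 60*d^4 + 20*d^3 + 1710*d^2 - 3625*d - 5250 = 5*(d + 5)*(d + 1)*(d - 7)*(d - 5)*(d - 6);  d^3 + d^2 - 25*d - 25 = (d + 1)*(d - 5)*(d + 5)
Cancel the common factors (d + 1), (d - 5), (d + 5).

5*d^2 - 65*d + 210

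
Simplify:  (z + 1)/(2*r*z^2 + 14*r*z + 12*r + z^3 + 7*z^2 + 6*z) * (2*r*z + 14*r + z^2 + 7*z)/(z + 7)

Factor: 2*r*z^2 + 14*r*z + 12*r + z^3 + 7*z^2 + 6*z = (2*r + z)*(z + 1)*(z + 6);  2*r*z + 14*r + z^2 + 7*z = (2*r + z)*(z + 7)
Cancel the common factors (2*r + z), (z + 1), (z + 7).

1/(z + 6)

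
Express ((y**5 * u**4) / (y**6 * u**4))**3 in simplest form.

y**(-3)

Inside the bracket: (y**-1)
Raise to the power 3: (y**-3)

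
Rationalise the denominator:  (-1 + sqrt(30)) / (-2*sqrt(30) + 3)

Multiply numerator and denominator by 3 + 2*sqrt(30).
Denominator becomes -111; numerator becomes sqrt(30) + 57.

(-57 - sqrt(30))/111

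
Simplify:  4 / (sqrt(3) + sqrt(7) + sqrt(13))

(-8*sqrt(273) - 12*sqrt(13) + 36*sqrt(7) + 68*sqrt(3))/75

Group as (sqrt(3) + sqrt(7)) + sqrt(13); multiply by (sqrt(3) + sqrt(7)) - sqrt(13), then rationalise the remaining surd.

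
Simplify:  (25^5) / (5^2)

25^5 = 5^10; 5^2 = 5^2
Combine exponents: 5^8

5^8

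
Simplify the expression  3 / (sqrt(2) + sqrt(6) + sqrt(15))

Group as (sqrt(6) + sqrt(15)) + sqrt(2); multiply by (sqrt(6) + sqrt(15)) - sqrt(2), then rationalise the remaining surd.

-33*sqrt(6) - 57*sqrt(2) + 36*sqrt(5) + 21*sqrt(15)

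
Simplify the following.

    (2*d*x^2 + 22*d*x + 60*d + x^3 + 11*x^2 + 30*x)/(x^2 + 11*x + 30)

Factor: 2*d*x^2 + 22*d*x + 60*d + x^3 + 11*x^2 + 30*x = (x + 6)*(2*d + x)*(x + 5);  x^2 + 11*x + 30 = (x + 5)*(x + 6)
Cancel the common factors (x + 5), (x + 6).

2*d + x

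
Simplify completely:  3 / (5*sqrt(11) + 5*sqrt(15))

Multiply numerator and denominator by -5*sqrt(11) + 5*sqrt(15).
Denominator becomes 100; numerator becomes -15*sqrt(11) + 15*sqrt(15).

(-3*sqrt(11) + 3*sqrt(15))/20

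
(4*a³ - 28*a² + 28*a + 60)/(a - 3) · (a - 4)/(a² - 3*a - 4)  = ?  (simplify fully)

4*a - 20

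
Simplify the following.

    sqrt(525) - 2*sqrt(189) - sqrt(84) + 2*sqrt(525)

sqrt(525) = 5*sqrt(21); 2*sqrt(189) = 6*sqrt(21); sqrt(84) = 2*sqrt(21); 2*sqrt(525) = 10*sqrt(21)
Combine: (5 - 6 - 2 + 10)·sqrt(21) = 7*sqrt(21)

7*sqrt(21)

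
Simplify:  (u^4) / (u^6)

Quotient: (u^-2)

u^(-2)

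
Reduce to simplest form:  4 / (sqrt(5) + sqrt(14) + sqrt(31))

Group as (sqrt(14) + sqrt(31)) + sqrt(5); multiply by (sqrt(14) + sqrt(31)) - sqrt(5), then rationalise the remaining surd.

(-sqrt(2170) - 6*sqrt(31) + 11*sqrt(14) + 20*sqrt(5))/17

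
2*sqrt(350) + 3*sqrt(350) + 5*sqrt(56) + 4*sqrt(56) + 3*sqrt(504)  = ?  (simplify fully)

61*sqrt(14)

2*sqrt(350) = 10*sqrt(14); 3*sqrt(350) = 15*sqrt(14); 5*sqrt(56) = 10*sqrt(14); 4*sqrt(56) = 8*sqrt(14); 3*sqrt(504) = 18*sqrt(14)
Combine: (10 + 15 + 10 + 8 + 18)·sqrt(14) = 61*sqrt(14)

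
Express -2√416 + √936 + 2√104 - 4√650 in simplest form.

-18*√26

2√416 = 8*√26; √936 = 6*√26; 2√104 = 4*√26; 4√650 = 20*√26
Combine: (-8 + 6 + 4 - 20)·√26 = -18*√26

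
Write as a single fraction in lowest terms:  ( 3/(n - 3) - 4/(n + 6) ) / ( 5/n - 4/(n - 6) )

Numerator: 3/(n - 3) - 4/(n + 6) = (-n + 30)/(n^2 + 3*n - 18)
Denominator: 5/n - 4/(n - 6) = (n - 30)/(n^2 - 6*n)
Divide: ((-n + 30)/(n^2 + 3*n - 18)) · ((n^2 - 6*n)/(n - 30)) = (-n^2 + 6*n)/(n^2 + 3*n - 18)

(-n^2 + 6*n)/(n^2 + 3*n - 18)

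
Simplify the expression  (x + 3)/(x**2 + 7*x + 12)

1/(x + 4)

Factor: x**2 + 7*x + 12 = (x + 4)*(x + 3)
Cancel the common factor (x + 3).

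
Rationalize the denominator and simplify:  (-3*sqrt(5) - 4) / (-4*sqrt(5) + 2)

(11*sqrt(5) + 34)/38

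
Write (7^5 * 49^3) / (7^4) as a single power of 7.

7^5 = 7^5; 49^3 = 7^6; 7^4 = 7^4
Combine exponents: 7^7

7^7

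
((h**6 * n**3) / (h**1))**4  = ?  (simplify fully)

h**20*n**12

Inside the bracket: h**5 * n**3
Raise to the power 4: h**20 * n**12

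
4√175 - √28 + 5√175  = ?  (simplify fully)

43*√7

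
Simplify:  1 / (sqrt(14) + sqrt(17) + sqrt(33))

(-sqrt(7854) - sqrt(33) + 15*sqrt(17) + 18*sqrt(14))/474

Group as (sqrt(17) + sqrt(33)) + sqrt(14); multiply by (sqrt(17) + sqrt(33)) - sqrt(14), then rationalise the remaining surd.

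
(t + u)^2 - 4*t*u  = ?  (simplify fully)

(t - u)^2

After expansion: t^2 - 2*t*u + u^2 — a perfect-square trinomial.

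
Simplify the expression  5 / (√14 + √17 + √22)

Group as (√17 + √22) + √14; multiply by (√17 + √22) - √14, then rationalise the remaining surd.

(-20*√1309 + 45*√22 + 95*√17 + 125*√14)/871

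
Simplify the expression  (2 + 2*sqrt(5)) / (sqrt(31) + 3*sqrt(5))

(-sqrt(155) - sqrt(31) + 3*sqrt(5) + 15)/7

Multiply numerator and denominator by -sqrt(31) + 3*sqrt(5).
Denominator becomes 14; numerator becomes -2*sqrt(155) - 2*sqrt(31) + 6*sqrt(5) + 30.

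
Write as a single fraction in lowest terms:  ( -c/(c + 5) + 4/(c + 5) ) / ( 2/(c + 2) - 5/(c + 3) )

(c³ + c² - 14*c - 24)/(3*c² + 19*c + 20)

Numerator: -c/(c + 5) + 4/(c + 5) = (-c + 4)/(c + 5)
Denominator: 2/(c + 2) - 5/(c + 3) = (-3*c - 4)/(c² + 5*c + 6)
Divide: ((-c + 4)/(c + 5)) · ((c² + 5*c + 6)/(-3*c - 4)) = (c³ + c² - 14*c - 24)/(3*c² + 19*c + 20)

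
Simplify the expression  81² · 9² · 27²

81² = 3^8; 9² = 3^4; 27² = 3^6
Combine exponents: 3^18

3^18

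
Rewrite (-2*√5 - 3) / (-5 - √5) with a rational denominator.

(5 + 7*√5)/20

Multiply numerator and denominator by -5 + √5.
Denominator becomes 20; numerator becomes 5 + 7*√5.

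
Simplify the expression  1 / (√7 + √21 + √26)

Group as (√7 + √26) + √21; multiply by (√7 + √26) - √21, then rationalise the remaining surd.

(-7*√78 + √26 + 6*√21 + 20*√7)/292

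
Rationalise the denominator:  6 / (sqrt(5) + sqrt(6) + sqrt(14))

Group as (sqrt(5) + sqrt(6)) + sqrt(14); multiply by (sqrt(5) + sqrt(6)) - sqrt(14), then rationalise the remaining surd.

(-8*sqrt(105) - 6*sqrt(14) + 26*sqrt(6) + 30*sqrt(5))/37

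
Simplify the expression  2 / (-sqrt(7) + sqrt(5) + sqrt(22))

Group as (sqrt(5) + sqrt(22)) - sqrt(7); multiply by (sqrt(5) + sqrt(22)) + sqrt(7), then rationalise the remaining surd.

(-10*sqrt(7) - 5*sqrt(22) + 12*sqrt(5) + sqrt(770))/10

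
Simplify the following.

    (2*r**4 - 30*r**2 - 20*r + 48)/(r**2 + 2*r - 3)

Factor: 2*r**4 - 30*r**2 - 20*r + 48 = 2*(r + 3)*(r - 1)*(r - 4)*(r + 2);  r**2 + 2*r - 3 = (r - 1)*(r + 3)
Cancel the common factors (r - 1), (r + 3).

2*r**2 - 4*r - 16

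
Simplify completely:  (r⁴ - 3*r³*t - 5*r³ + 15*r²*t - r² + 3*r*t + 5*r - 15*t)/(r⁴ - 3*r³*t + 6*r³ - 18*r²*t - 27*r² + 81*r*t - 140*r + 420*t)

Factor: r⁴ - 3*r³*t - 5*r³ + 15*r²*t - r² + 3*r*t + 5*r - 15*t = (r + 1)·(r - 1)·(r - 5)·(r - 3*t);  r⁴ - 3*r³*t + 6*r³ - 18*r²*t - 27*r² + 81*r*t - 140*r + 420*t = (r - 5)·(r + 7)·(r - 3*t)·(r + 4)
Cancel the common factors (r - 3*t), (r - 5).

(r² - 1)/(r² + 11*r + 28)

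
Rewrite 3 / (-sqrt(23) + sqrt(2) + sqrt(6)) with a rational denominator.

(-15*sqrt(23) - 19*sqrt(6) - 27*sqrt(2) - 4*sqrt(69))/59

Group as (sqrt(2) + sqrt(6)) - sqrt(23); multiply by (sqrt(2) + sqrt(6)) + sqrt(23), then rationalise the remaining surd.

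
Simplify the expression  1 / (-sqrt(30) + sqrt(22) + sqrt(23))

Group as (sqrt(22) + sqrt(23)) - sqrt(30); multiply by (sqrt(22) + sqrt(23)) + sqrt(30), then rationalise the remaining surd.

(-15*sqrt(30) + 29*sqrt(23) + 31*sqrt(22) + 4*sqrt(3795))/1799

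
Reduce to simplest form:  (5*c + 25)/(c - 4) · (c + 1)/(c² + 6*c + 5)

Factor: 5*c + 25 = 5·(c + 5);  c² + 6*c + 5 = (c + 5)·(c + 1)
Cancel the common factors (c + 5), (c + 1).

5/(c - 4)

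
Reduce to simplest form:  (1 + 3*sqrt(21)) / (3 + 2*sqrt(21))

Multiply numerator and denominator by -2*sqrt(21) + 3.
Denominator becomes -75; numerator becomes -123 + 7*sqrt(21).

(-7*sqrt(21) + 123)/75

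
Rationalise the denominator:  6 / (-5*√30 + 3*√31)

Multiply numerator and denominator by 3*√31 + 5*√30.
Denominator becomes -471; numerator becomes 18*√31 + 30*√30.

(-10*√30 - 6*√31)/157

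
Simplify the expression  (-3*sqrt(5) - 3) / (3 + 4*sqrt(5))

(-51 - 3*sqrt(5))/71

Multiply numerator and denominator by -4*sqrt(5) + 3.
Denominator becomes -71; numerator becomes 3*sqrt(5) + 51.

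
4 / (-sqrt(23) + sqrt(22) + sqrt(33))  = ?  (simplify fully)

(-16*sqrt(23) + 6*sqrt(33) + 17*sqrt(22) + 11*sqrt(138))/235

Group as (sqrt(22) + sqrt(33)) - sqrt(23); multiply by (sqrt(22) + sqrt(33)) + sqrt(23), then rationalise the remaining surd.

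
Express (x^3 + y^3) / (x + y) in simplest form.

x^2 - x*y + y^2

y^3 + x^3 = (x + y)(x^2 - x*y + y^2).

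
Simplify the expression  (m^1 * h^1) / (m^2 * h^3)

Quotient: (m^-1) * (h^-2)

1/(h^2*m)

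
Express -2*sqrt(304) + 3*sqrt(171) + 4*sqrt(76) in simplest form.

9*sqrt(19)

2*sqrt(304) = 8*sqrt(19); 3*sqrt(171) = 9*sqrt(19); 4*sqrt(76) = 8*sqrt(19)
Combine: (-8 + 9 + 8)·sqrt(19) = 9*sqrt(19)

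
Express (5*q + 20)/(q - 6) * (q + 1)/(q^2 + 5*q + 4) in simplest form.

5/(q - 6)

Factor: 5*q + 20 = 5*(q + 4);  q^2 + 5*q + 4 = (q + 4)*(q + 1)
Cancel the common factors (q + 4), (q + 1).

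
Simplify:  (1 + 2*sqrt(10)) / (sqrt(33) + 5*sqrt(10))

(-2*sqrt(330) - sqrt(33) + 5*sqrt(10) + 100)/217

Multiply numerator and denominator by -sqrt(33) + 5*sqrt(10).
Denominator becomes 217; numerator becomes -2*sqrt(330) - sqrt(33) + 5*sqrt(10) + 100.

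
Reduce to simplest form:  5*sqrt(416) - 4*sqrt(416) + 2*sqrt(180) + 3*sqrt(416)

12*sqrt(5) + 16*sqrt(26)

5*sqrt(416) = 20*sqrt(26); 4*sqrt(416) = 16*sqrt(26); 2*sqrt(180) = 12*sqrt(5); 3*sqrt(416) = 12*sqrt(26)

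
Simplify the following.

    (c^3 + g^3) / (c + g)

c^3 + g^3 = (c + g)(c^2 - c*g + g^2).

c^2 - c*g + g^2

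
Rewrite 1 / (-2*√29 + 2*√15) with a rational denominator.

(-√29 - √15)/28

Multiply numerator and denominator by 2*√15 + 2*√29.
Denominator becomes -56; numerator becomes 2*√15 + 2*√29.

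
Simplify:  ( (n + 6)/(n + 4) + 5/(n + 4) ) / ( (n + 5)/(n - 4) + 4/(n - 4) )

Numerator: (n + 6)/(n + 4) + 5/(n + 4) = (n + 11)/(n + 4)
Denominator: (n + 5)/(n - 4) + 4/(n - 4) = (n + 9)/(n - 4)
Divide: ((n + 11)/(n + 4)) · ((n - 4)/(n + 9)) = (n² + 7*n - 44)/(n² + 13*n + 36)

(n² + 7*n - 44)/(n² + 13*n + 36)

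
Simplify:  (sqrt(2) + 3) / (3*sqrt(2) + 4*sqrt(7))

(-9*sqrt(2) - 6 + 4*sqrt(14) + 12*sqrt(7))/94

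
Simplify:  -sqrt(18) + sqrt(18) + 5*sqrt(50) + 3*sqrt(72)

sqrt(18) = 3*sqrt(2); sqrt(18) = 3*sqrt(2); 5*sqrt(50) = 25*sqrt(2); 3*sqrt(72) = 18*sqrt(2)
Combine: (-3 + 3 + 25 + 18)·sqrt(2) = 43*sqrt(2)

43*sqrt(2)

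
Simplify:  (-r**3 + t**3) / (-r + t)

r**2 + r*t + t**2

Factor as (a-b)(a**2+ab+b**2) with a=t, b=r.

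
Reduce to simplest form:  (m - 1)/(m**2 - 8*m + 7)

1/(m - 7)

Factor: m**2 - 8*m + 7 = (m - 1)*(m - 7)
Cancel the common factor (m - 1).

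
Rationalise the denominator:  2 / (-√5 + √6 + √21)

(-11*√5 - 5*√21 + 10*√6 + 3*√70)/5

Group as (√6 + √21) - √5; multiply by (√6 + √21) + √5, then rationalise the remaining surd.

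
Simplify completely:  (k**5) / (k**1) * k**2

Quotient: k**4
Multiply by k**2: add exponents.

k**6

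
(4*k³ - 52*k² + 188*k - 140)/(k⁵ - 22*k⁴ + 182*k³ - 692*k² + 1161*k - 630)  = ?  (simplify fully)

Factor: 4*k³ - 52*k² + 188*k - 140 = 4·(k - 7)·(k - 5)·(k - 1);  k⁵ - 22*k⁴ + 182*k³ - 692*k² + 1161*k - 630 = (k - 3)·(k - 7)·(k - 6)·(k - 5)·(k - 1)
Cancel the common factors (k - 5), (k - 7), (k - 1).

4/(k² - 9*k + 18)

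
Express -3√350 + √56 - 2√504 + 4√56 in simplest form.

-17*√14

3√350 = 15*√14; √56 = 2*√14; 2√504 = 12*√14; 4√56 = 8*√14
Combine: (-15 + 2 - 12 + 8)·√14 = -17*√14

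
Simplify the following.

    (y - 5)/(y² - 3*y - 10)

Factor: y² - 3*y - 10 = (y - 5)·(y + 2)
Cancel the common factor (y - 5).

1/(y + 2)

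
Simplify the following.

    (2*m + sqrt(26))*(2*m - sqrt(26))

4*m^2 - 26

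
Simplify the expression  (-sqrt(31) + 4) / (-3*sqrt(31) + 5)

(-7*sqrt(31) + 73)/254

Multiply numerator and denominator by 5 + 3*sqrt(31).
Denominator becomes -254; numerator becomes -73 + 7*sqrt(31).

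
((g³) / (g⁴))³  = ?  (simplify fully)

g^(-3)

Inside the bracket: (g^-1)
Raise to the power 3: (g^-3)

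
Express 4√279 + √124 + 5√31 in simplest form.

4√279 = 12*√31; √124 = 2*√31; 5√31 = 5*√31
Combine: (12 + 2 + 5)·√31 = 19*√31

19*√31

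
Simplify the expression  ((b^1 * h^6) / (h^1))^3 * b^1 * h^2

b^4*h^17

Inside the bracket: b^1 * h^5
Raise to the power 3: b^3 * h^15
Multiply by b^1 * h^2: add exponents.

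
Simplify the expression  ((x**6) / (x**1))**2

Inside the bracket: x**5
Raise to the power 2: x**10

x**10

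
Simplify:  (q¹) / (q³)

Quotient: (q^-2)

q^(-2)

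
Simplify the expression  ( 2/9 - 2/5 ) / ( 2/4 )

-16/45

Numerator: 2/9 - 2/5 = -8/45
Denominator: 2/4 = 1/2
Divide: (-8/45) · (2) = -16/45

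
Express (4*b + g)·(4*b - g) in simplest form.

16*b² - g²

Difference of squares with P = 4*b, Q = g.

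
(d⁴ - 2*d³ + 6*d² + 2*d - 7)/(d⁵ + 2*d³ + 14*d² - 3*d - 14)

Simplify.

Factor: d⁴ - 2*d³ + 6*d² + 2*d - 7 = (d + 1)·(d - 1)·(d² - 2*d + 7);  d⁵ + 2*d³ + 14*d² - 3*d - 14 = (d - 1)·(d + 1)·(d² - 2*d + 7)·(d + 2)
Cancel the common factors (d² - 2*d + 7), (d + 1), (d - 1).

1/(d + 2)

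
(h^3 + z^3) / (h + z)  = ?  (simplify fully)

Apply the sum-of-cubes factorisation and cancel (h + z).

h^2 - h*z + z^2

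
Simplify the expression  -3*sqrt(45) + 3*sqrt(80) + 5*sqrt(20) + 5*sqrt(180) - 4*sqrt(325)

-20*sqrt(13) + 43*sqrt(5)

3*sqrt(45) = 9*sqrt(5); 3*sqrt(80) = 12*sqrt(5); 5*sqrt(20) = 10*sqrt(5); 5*sqrt(180) = 30*sqrt(5); 4*sqrt(325) = 20*sqrt(13)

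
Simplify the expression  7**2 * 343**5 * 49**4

7**2 = 7**2; 343**5 = 7**15; 49**4 = 7**8
Combine exponents: 7**25

7**25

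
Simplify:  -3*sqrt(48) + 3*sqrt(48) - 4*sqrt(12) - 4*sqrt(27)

-20*sqrt(3)

3*sqrt(48) = 12*sqrt(3); 3*sqrt(48) = 12*sqrt(3); 4*sqrt(12) = 8*sqrt(3); 4*sqrt(27) = 12*sqrt(3)
Combine: (-12 + 12 - 8 - 12)·sqrt(3) = -20*sqrt(3)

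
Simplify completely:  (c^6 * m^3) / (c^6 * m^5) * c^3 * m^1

Quotient: (m^-2)
Multiply by c^3 * m^1: add exponents.

c^3/m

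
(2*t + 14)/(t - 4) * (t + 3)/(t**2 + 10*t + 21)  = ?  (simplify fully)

2/(t - 4)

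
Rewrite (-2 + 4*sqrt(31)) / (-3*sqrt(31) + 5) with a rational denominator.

(-181 - 7*sqrt(31))/127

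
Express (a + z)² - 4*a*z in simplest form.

(a - z)²

Expand the square and combine the 4*a*z term.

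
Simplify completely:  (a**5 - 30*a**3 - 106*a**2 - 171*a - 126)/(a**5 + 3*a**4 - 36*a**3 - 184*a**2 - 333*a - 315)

Factor: a**5 - 30*a**3 - 106*a**2 - 171*a - 126 = (a - 7)*(a**2 + 2*a + 3)*(a + 2)*(a + 3);  a**5 + 3*a**4 - 36*a**3 - 184*a**2 - 333*a - 315 = (a - 7)*(a**2 + 2*a + 3)*(a + 5)*(a + 3)
Cancel the common factors (a**2 + 2*a + 3), (a - 7), (a + 3).

(a + 2)/(a + 5)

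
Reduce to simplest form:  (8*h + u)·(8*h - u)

Product of conjugates: (P+Q)(P-Q) = P^2 - Q^2.

64*h² - u²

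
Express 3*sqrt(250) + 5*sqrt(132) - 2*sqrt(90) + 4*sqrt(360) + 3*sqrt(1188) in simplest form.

3*sqrt(250) = 15*sqrt(10); 5*sqrt(132) = 10*sqrt(33); 2*sqrt(90) = 6*sqrt(10); 4*sqrt(360) = 24*sqrt(10); 3*sqrt(1188) = 18*sqrt(33)

33*sqrt(10) + 28*sqrt(33)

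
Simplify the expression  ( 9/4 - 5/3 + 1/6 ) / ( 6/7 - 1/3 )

Numerator: 9/4 - 5/3 + 1/6 = 3/4
Denominator: 6/7 - 1/3 = 11/21
Divide: (3/4) · (21/11) = 63/44

63/44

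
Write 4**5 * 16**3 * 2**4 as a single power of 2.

2**26

4**5 = 2**10; 16**3 = 2**12; 2**4 = 2**4
Combine exponents: 2**26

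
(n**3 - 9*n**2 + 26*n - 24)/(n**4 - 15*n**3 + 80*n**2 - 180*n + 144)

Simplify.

1/(n - 6)

Factor: n**3 - 9*n**2 + 26*n - 24 = (n - 3)*(n - 4)*(n - 2);  n**4 - 15*n**3 + 80*n**2 - 180*n + 144 = (n - 6)*(n - 2)*(n - 4)*(n - 3)
Cancel the common factors (n - 3), (n - 4), (n - 2).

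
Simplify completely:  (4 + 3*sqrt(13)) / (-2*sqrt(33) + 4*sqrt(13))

Multiply numerator and denominator by 2*sqrt(33) + 4*sqrt(13).
Denominator becomes 76; numerator becomes 8*sqrt(33) + 16*sqrt(13) + 6*sqrt(429) + 156.

(4*sqrt(33) + 8*sqrt(13) + 3*sqrt(429) + 78)/38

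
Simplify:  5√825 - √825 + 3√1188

5√825 = 25*√33; √825 = 5*√33; 3√1188 = 18*√33
Combine: (25 - 5 + 18)·√33 = 38*√33

38*√33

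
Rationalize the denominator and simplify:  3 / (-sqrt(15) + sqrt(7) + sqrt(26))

(-27*sqrt(15) - 6*sqrt(26) + 51*sqrt(7) + 3*sqrt(2730))/202

Group as (sqrt(7) + sqrt(26)) - sqrt(15); multiply by (sqrt(7) + sqrt(26)) + sqrt(15), then rationalise the remaining surd.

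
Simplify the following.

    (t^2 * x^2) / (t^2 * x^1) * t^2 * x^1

Quotient: x^1
Multiply by t^2 * x^1: add exponents.

t^2*x^2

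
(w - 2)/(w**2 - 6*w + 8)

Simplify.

Factor: w**2 - 6*w + 8 = (w - 4)*(w - 2)
Cancel the common factor (w - 2).

1/(w - 4)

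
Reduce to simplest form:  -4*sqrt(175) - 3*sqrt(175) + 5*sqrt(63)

4*sqrt(175) = 20*sqrt(7); 3*sqrt(175) = 15*sqrt(7); 5*sqrt(63) = 15*sqrt(7)
Combine: (-20 - 15 + 15)·sqrt(7) = -20*sqrt(7)

-20*sqrt(7)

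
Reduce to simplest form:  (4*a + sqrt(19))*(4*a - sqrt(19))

(4*a)^2 - (sqrt(19))^2 = 16*a^2 - 19.

16*a^2 - 19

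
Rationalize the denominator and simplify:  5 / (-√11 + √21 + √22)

Group as (√21 + √22) - √11; multiply by (√21 + √22) + √11, then rationalise the remaining surd.

(-80*√11 + 25*√22 + 30*√21 + 55*√42)/412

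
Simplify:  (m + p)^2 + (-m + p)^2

Binomially expand both and collect terms in p, m.

2*m^2 + 2*p^2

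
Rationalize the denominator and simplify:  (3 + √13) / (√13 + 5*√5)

(-13 - 3*√13 + 15*√5 + 5*√65)/112

Multiply numerator and denominator by -5*√5 + √13.
Denominator becomes -112; numerator becomes -5*√65 - 15*√5 + 3*√13 + 13.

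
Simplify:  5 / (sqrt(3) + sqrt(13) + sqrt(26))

Group as (sqrt(3) + sqrt(13)) + sqrt(26); multiply by (sqrt(3) + sqrt(13)) - sqrt(26), then rationalise the remaining surd.

(-65*sqrt(6) - 25*sqrt(26) + 40*sqrt(13) + 90*sqrt(3))/28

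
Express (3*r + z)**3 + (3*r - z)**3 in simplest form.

Write as f((3*r),z) + f((3*r),-z) and expand.

18*r*(3*r**2 + z**2)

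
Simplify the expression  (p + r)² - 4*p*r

Expanding gives p² - 2*p*r + r², a perfect square.

(p - r)²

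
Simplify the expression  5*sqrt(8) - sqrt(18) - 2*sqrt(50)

-3*sqrt(2)

5*sqrt(8) = 10*sqrt(2); sqrt(18) = 3*sqrt(2); 2*sqrt(50) = 10*sqrt(2)
Combine: (10 - 3 - 10)·sqrt(2) = -3*sqrt(2)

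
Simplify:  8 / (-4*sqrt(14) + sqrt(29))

Multiply numerator and denominator by sqrt(29) + 4*sqrt(14).
Denominator becomes -195; numerator becomes 8*sqrt(29) + 32*sqrt(14).

(-32*sqrt(14) - 8*sqrt(29))/195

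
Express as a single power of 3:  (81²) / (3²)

3^6

81² = 3^8; 3² = 3^2
Combine exponents: 3^6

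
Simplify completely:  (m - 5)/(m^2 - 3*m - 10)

Factor: m^2 - 3*m - 10 = (m + 2)*(m - 5)
Cancel the common factor (m - 5).

1/(m + 2)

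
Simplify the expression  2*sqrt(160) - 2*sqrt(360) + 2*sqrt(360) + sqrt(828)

8*sqrt(10) + 6*sqrt(23)

2*sqrt(160) = 8*sqrt(10); 2*sqrt(360) = 12*sqrt(10); 2*sqrt(360) = 12*sqrt(10); sqrt(828) = 6*sqrt(23)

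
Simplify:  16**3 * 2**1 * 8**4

2**25

16**3 = 2**12; 2**1 = 2**1; 8**4 = 2**12
Combine exponents: 2**25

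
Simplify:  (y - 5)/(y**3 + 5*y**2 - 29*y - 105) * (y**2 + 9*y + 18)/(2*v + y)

(y + 6)/(2*v*y + 14*v + y**2 + 7*y)

Factor: y**3 + 5*y**2 - 29*y - 105 = (y - 5)*(y + 3)*(y + 7);  y**2 + 9*y + 18 = (y + 3)*(y + 6)
Cancel the common factors (y - 5), (y + 3).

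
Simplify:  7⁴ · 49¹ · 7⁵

7^11

7⁴ = 7^4; 49¹ = 7^2; 7⁵ = 7^5
Combine exponents: 7^11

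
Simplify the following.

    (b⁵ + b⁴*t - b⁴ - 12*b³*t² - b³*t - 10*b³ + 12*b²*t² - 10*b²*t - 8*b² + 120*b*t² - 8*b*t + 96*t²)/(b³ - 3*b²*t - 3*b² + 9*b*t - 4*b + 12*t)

Factor: b⁵ + b⁴*t - b⁴ - 12*b³*t² - b³*t - 10*b³ + 12*b²*t² - 10*b²*t - 8*b² + 120*b*t² - 8*b*t + 96*t² = (b + 4*t)·(b - 4)·(b + 2)·(b - 3*t)·(b + 1);  b³ - 3*b²*t - 3*b² + 9*b*t - 4*b + 12*t = (b + 1)·(b - 3*t)·(b - 4)
Cancel the common factors (b + 1), (b - 3*t), (b - 4).

b² + 4*b*t + 2*b + 8*t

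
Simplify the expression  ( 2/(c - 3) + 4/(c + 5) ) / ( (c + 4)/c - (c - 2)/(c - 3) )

Numerator: 2/(c - 3) + 4/(c + 5) = (6*c - 2)/(c^2 + 2*c - 15)
Denominator: (c + 4)/c - (c - 2)/(c - 3) = (3*c - 12)/(c^2 - 3*c)
Divide: ((6*c - 2)/(c^2 + 2*c - 15)) · ((c^2 - 3*c)/(3*c - 12)) = (6*c^2 - 2*c)/(3*c^2 + 3*c - 60)

(6*c^2 - 2*c)/(3*c^2 + 3*c - 60)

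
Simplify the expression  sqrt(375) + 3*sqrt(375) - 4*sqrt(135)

sqrt(375) = 5*sqrt(15); 3*sqrt(375) = 15*sqrt(15); 4*sqrt(135) = 12*sqrt(15)
Combine: (5 + 15 - 12)·sqrt(15) = 8*sqrt(15)

8*sqrt(15)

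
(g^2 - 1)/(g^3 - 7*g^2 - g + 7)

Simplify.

Factor: g^2 - 1 = (g - 1)*(g + 1);  g^3 - 7*g^2 - g + 7 = (g + 1)*(g - 1)*(g - 7)
Cancel the common factors (g - 1), (g + 1).

1/(g - 7)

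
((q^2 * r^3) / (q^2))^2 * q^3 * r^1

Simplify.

Inside the bracket: r^3
Raise to the power 2: r^6
Multiply by q^3 * r^1: add exponents.

q^3*r^7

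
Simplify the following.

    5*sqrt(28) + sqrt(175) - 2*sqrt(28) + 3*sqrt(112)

5*sqrt(28) = 10*sqrt(7); sqrt(175) = 5*sqrt(7); 2*sqrt(28) = 4*sqrt(7); 3*sqrt(112) = 12*sqrt(7)
Combine: (10 + 5 - 4 + 12)·sqrt(7) = 23*sqrt(7)

23*sqrt(7)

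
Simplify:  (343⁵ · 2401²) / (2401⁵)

343⁵ = 7^15; 2401² = 7^8; 2401⁵ = 7^20
Combine exponents: 7^3

7^3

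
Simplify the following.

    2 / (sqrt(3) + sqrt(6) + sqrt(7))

(-3*sqrt(14) + sqrt(7) + 2*sqrt(6) + 5*sqrt(3))/17

Group as (sqrt(3) + sqrt(6)) + sqrt(7); multiply by (sqrt(3) + sqrt(6)) - sqrt(7), then rationalise the remaining surd.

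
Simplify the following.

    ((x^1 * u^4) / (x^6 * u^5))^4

1/(u^4*x^20)

Inside the bracket: (x^-5) * (u^-1)
Raise to the power 4: (x^-20) * (u^-4)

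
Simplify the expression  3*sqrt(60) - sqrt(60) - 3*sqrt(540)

3*sqrt(60) = 6*sqrt(15); sqrt(60) = 2*sqrt(15); 3*sqrt(540) = 18*sqrt(15)
Combine: (6 - 2 - 18)·sqrt(15) = -14*sqrt(15)

-14*sqrt(15)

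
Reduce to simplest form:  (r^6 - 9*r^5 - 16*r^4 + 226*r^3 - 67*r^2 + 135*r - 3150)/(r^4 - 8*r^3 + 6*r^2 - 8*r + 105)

Factor: r^6 - 9*r^5 - 16*r^4 + 226*r^3 - 67*r^2 + 135*r - 3150 = (r - 7)*(r - 3)*(r + 5)*(r - 6)*(r^2 + 2*r + 5);  r^4 - 8*r^3 + 6*r^2 - 8*r + 105 = (r^2 + 2*r + 5)*(r - 3)*(r - 7)
Cancel the common factors (r^2 + 2*r + 5), (r - 7), (r - 3).

r^2 - r - 30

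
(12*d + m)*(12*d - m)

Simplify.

144*d**2 - m**2

Product of conjugates: (P+Q)(P-Q) = P**2 - Q**2.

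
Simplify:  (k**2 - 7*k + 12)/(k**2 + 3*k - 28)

Factor: k**2 - 7*k + 12 = (k - 4)*(k - 3);  k**2 + 3*k - 28 = (k + 7)*(k - 4)
Cancel the common factor (k - 4).

(k - 3)/(k + 7)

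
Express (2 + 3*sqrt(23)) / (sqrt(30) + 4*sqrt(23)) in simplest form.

(-3*sqrt(690) - 2*sqrt(30) + 8*sqrt(23) + 276)/338

Multiply numerator and denominator by -sqrt(30) + 4*sqrt(23).
Denominator becomes 338; numerator becomes -3*sqrt(690) - 2*sqrt(30) + 8*sqrt(23) + 276.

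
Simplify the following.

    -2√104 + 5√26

√26

2√104 = 4*√26; 5√26 = 5*√26
Combine: (-4 + 5)·√26 = √26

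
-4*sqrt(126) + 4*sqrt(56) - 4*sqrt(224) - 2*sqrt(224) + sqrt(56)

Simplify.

4*sqrt(126) = 12*sqrt(14); 4*sqrt(56) = 8*sqrt(14); 4*sqrt(224) = 16*sqrt(14); 2*sqrt(224) = 8*sqrt(14); sqrt(56) = 2*sqrt(14)
Combine: (-12 + 8 - 16 - 8 + 2)·sqrt(14) = -26*sqrt(14)

-26*sqrt(14)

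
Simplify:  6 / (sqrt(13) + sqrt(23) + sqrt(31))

Group as (sqrt(23) + sqrt(31)) + sqrt(13); multiply by (sqrt(23) + sqrt(31)) - sqrt(13), then rationalise the remaining surd.

(-12*sqrt(9269) + 30*sqrt(31) + 126*sqrt(23) + 246*sqrt(13))/1171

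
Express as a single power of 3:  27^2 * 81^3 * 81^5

3^38

27^2 = 3^6; 81^3 = 3^12; 81^5 = 3^20
Combine exponents: 3^38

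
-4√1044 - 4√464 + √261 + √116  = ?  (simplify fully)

-35*√29

4√1044 = 24*√29; 4√464 = 16*√29; √261 = 3*√29; √116 = 2*√29
Combine: (-24 - 16 + 3 + 2)·√29 = -35*√29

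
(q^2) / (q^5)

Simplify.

Quotient: (q^-3)

q^(-3)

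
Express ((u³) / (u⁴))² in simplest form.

u^(-2)

Inside the bracket: (u^-1)
Raise to the power 2: (u^-2)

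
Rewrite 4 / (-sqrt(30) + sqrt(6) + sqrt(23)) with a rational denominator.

Group as (sqrt(6) + sqrt(23)) - sqrt(30); multiply by (sqrt(6) + sqrt(23)) + sqrt(30), then rationalise the remaining surd.

(4*sqrt(30) + 52*sqrt(23) + 188*sqrt(6) + 48*sqrt(115))/551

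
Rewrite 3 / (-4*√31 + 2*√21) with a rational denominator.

(-6*√31 - 3*√21)/206

Multiply numerator and denominator by 2*√21 + 4*√31.
Denominator becomes -412; numerator becomes 6*√21 + 12*√31.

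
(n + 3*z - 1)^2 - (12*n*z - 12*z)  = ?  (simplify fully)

After expansion: n^2 - 6*n*z - 2*n + 9*z^2 + 6*z + 1 — a perfect-square trinomial.

(-n + 3*z + 1)^2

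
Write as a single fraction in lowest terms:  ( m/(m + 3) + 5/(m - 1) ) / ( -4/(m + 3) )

(-m² - 4*m - 15)/(4*m - 4)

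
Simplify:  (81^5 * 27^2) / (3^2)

81^5 = 3^20; 27^2 = 3^6; 3^2 = 3^2
Combine exponents: 3^24

3^24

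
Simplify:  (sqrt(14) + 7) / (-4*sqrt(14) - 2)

Multiply numerator and denominator by -2 + 4*sqrt(14).
Denominator becomes -220; numerator becomes 42 + 26*sqrt(14).

(-13*sqrt(14) - 21)/110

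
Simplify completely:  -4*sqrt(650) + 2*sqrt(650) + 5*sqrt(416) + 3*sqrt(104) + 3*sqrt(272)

12*sqrt(17) + 16*sqrt(26)

4*sqrt(650) = 20*sqrt(26); 2*sqrt(650) = 10*sqrt(26); 5*sqrt(416) = 20*sqrt(26); 3*sqrt(104) = 6*sqrt(26); 3*sqrt(272) = 12*sqrt(17)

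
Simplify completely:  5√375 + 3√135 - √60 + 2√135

38*√15

5√375 = 25*√15; 3√135 = 9*√15; √60 = 2*√15; 2√135 = 6*√15
Combine: (25 + 9 - 2 + 6)·√15 = 38*√15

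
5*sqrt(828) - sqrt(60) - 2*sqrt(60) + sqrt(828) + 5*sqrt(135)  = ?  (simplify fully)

9*sqrt(15) + 36*sqrt(23)

5*sqrt(828) = 30*sqrt(23); sqrt(60) = 2*sqrt(15); 2*sqrt(60) = 4*sqrt(15); sqrt(828) = 6*sqrt(23); 5*sqrt(135) = 15*sqrt(15)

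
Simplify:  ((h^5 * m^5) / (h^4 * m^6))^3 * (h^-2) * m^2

Inside the bracket: h^1 * (m^-1)
Raise to the power 3: h^3 * (m^-3)
Multiply by (h^-2) * m^2: add exponents.

h/m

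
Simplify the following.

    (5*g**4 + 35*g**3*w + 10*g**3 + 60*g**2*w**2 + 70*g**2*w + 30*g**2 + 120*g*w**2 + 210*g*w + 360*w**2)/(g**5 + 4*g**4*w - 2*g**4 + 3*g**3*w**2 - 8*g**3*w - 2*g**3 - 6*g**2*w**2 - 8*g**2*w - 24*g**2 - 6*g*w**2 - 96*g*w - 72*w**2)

(5*g + 20*w)/(g**2 + g*w - 4*g - 4*w)

Factor: 5*g**4 + 35*g**3*w + 10*g**3 + 60*g**2*w**2 + 70*g**2*w + 30*g**2 + 120*g*w**2 + 210*g*w + 360*w**2 = 5*(g**2 + 2*g + 6)*(g + 3*w)*(g + 4*w);  g**5 + 4*g**4*w - 2*g**4 + 3*g**3*w**2 - 8*g**3*w - 2*g**3 - 6*g**2*w**2 - 8*g**2*w - 24*g**2 - 6*g*w**2 - 96*g*w - 72*w**2 = (g**2 + 2*g + 6)*(g + 3*w)*(g + w)*(g - 4)
Cancel the common factors (g**2 + 2*g + 6), (g + 3*w).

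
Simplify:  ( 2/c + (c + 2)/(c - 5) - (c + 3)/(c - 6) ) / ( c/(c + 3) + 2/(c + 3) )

Numerator: 2/c + (c + 2)/(c - 5) - (c + 3)/(c - 6) = (-19*c + 60)/(c^3 - 11*c^2 + 30*c)
Denominator: c/(c + 3) + 2/(c + 3) = (c + 2)/(c + 3)
Divide: ((-19*c + 60)/(c^3 - 11*c^2 + 30*c)) · ((c + 3)/(c + 2)) = (-19*c^2 + 3*c + 180)/(c^4 - 9*c^3 + 8*c^2 + 60*c)

(-19*c^2 + 3*c + 180)/(c^4 - 9*c^3 + 8*c^2 + 60*c)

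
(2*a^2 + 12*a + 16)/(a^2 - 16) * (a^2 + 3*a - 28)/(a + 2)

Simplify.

Factor: 2*a^2 + 12*a + 16 = 2*(a + 4)*(a + 2);  a^2 - 16 = (a - 4)*(a + 4);  a^2 + 3*a - 28 = (a + 7)*(a - 4)
Cancel the common factors (a + 4), (a - 4), (a + 2).

2*a + 14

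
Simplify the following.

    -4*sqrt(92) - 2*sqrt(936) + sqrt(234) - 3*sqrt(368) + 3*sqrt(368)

-9*sqrt(26) - 8*sqrt(23)

4*sqrt(92) = 8*sqrt(23); 2*sqrt(936) = 12*sqrt(26); sqrt(234) = 3*sqrt(26); 3*sqrt(368) = 12*sqrt(23); 3*sqrt(368) = 12*sqrt(23)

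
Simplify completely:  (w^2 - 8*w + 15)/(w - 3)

Factor: w^2 - 8*w + 15 = (w - 5)*(w - 3)
Cancel the common factor (w - 3).

w - 5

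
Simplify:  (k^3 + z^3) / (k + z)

z^3 + k^3 = (k + z)(k^2 - k*z + z^2).

k^2 - k*z + z^2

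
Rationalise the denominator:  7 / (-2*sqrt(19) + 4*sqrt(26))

Multiply numerator and denominator by 2*sqrt(19) + 4*sqrt(26).
Denominator becomes 340; numerator becomes 14*sqrt(19) + 28*sqrt(26).

(7*sqrt(19) + 14*sqrt(26))/170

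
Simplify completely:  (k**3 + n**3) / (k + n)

k**2 - k*n + n**2

Factor as (a+b)(a**2-ab+b**2) with a=n, b=k.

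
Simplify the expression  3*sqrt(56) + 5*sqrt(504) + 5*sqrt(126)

51*sqrt(14)

3*sqrt(56) = 6*sqrt(14); 5*sqrt(504) = 30*sqrt(14); 5*sqrt(126) = 15*sqrt(14)
Combine: (6 + 30 + 15)·sqrt(14) = 51*sqrt(14)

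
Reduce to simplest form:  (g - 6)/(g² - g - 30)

Factor: g² - g - 30 = (g + 5)·(g - 6)
Cancel the common factor (g - 6).

1/(g + 5)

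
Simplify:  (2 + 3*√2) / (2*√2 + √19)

Multiply numerator and denominator by -√19 + 2*√2.
Denominator becomes -11; numerator becomes -3*√38 - 2*√19 + 4*√2 + 12.

(-12 - 4*√2 + 2*√19 + 3*√38)/11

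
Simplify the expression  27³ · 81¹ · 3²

27³ = 3^9; 81¹ = 3^4; 3² = 3^2
Combine exponents: 3^15

3^15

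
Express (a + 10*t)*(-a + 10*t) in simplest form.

(10*t)^2 - (a)^2 = -a^2 + 100*t^2.

-a^2 + 100*t^2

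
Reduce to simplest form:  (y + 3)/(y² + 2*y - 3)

1/(y - 1)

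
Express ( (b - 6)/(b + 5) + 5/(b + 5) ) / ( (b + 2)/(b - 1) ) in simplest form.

(b^2 - 2*b + 1)/(b^2 + 7*b + 10)

Numerator: (b - 6)/(b + 5) + 5/(b + 5) = (b - 1)/(b + 5)
Denominator: (b + 2)/(b - 1) = (b + 2)/(b - 1)
Divide: ((b - 1)/(b + 5)) · ((b - 1)/(b + 2)) = (b^2 - 2*b + 1)/(b^2 + 7*b + 10)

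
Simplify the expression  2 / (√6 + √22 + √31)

Group as (√6 + √31) + √22; multiply by (√6 + √31) - √22, then rationalise the remaining surd.

(-8*√1023 - 6*√31 + 30*√22 + 94*√6)/519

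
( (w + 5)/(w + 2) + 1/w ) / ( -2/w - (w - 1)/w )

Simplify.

(-w^2 - 6*w - 2)/(w^2 + 3*w + 2)

Numerator: (w + 5)/(w + 2) + 1/w = (w^2 + 6*w + 2)/(w^2 + 2*w)
Denominator: -2/w - (w - 1)/w = (-w - 1)/w
Divide: ((w^2 + 6*w + 2)/(w^2 + 2*w)) · (w/(-w - 1)) = (-w^2 - 6*w - 2)/(w^2 + 3*w + 2)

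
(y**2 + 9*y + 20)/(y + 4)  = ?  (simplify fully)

Factor: y**2 + 9*y + 20 = (y + 5)*(y + 4)
Cancel the common factor (y + 4).

y + 5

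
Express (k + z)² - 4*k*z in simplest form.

(k - z)²

After expansion: k² - 2*k*z + z² — a perfect-square trinomial.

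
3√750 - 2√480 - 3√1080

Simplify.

-11*√30

3√750 = 15*√30; 2√480 = 8*√30; 3√1080 = 18*√30
Combine: (15 - 8 - 18)·√30 = -11*√30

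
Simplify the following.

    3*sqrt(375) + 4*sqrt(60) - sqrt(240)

19*sqrt(15)

3*sqrt(375) = 15*sqrt(15); 4*sqrt(60) = 8*sqrt(15); sqrt(240) = 4*sqrt(15)
Combine: (15 + 8 - 4)·sqrt(15) = 19*sqrt(15)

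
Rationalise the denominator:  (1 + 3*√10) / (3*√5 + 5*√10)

Multiply numerator and denominator by -3*√5 + 5*√10.
Denominator becomes 205; numerator becomes -45*√2 - 3*√5 + 5*√10 + 150.

(-45*√2 - 3*√5 + 5*√10 + 150)/205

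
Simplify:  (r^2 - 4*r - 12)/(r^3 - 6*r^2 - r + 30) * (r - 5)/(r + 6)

Factor: r^2 - 4*r - 12 = (r - 6)*(r + 2);  r^3 - 6*r^2 - r + 30 = (r - 5)*(r + 2)*(r - 3)
Cancel the common factors (r - 5), (r + 2).

(r - 6)/(r^2 + 3*r - 18)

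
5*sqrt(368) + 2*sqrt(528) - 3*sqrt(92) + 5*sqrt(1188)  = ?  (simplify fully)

5*sqrt(368) = 20*sqrt(23); 2*sqrt(528) = 8*sqrt(33); 3*sqrt(92) = 6*sqrt(23); 5*sqrt(1188) = 30*sqrt(33)

14*sqrt(23) + 38*sqrt(33)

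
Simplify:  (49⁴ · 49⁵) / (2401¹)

49⁴ = 7^8; 49⁵ = 7^10; 2401¹ = 7^4
Combine exponents: 7^14

7^14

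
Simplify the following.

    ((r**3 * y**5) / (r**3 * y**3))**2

y**4

Inside the bracket: y**2
Raise to the power 2: y**4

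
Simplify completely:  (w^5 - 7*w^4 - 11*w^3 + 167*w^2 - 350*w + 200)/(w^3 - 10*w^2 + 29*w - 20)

w^2 + 3*w - 10

Factor: w^5 - 7*w^4 - 11*w^3 + 167*w^2 - 350*w + 200 = (w - 1)*(w - 5)*(w - 4)*(w - 2)*(w + 5);  w^3 - 10*w^2 + 29*w - 20 = (w - 4)*(w - 1)*(w - 5)
Cancel the common factors (w - 4), (w - 5), (w - 1).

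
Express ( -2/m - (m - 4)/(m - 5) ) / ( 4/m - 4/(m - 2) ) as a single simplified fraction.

(m^3 - 4*m^2 - 6*m + 20)/(8*m - 40)

Numerator: -2/m - (m - 4)/(m - 5) = (-m^2 + 2*m + 10)/(m^2 - 5*m)
Denominator: 4/m - 4/(m - 2) = -8/(m^2 - 2*m)
Divide: ((-m^2 + 2*m + 10)/(m^2 - 5*m)) · (-m^2/8 + m/4) = (m^3 - 4*m^2 - 6*m + 20)/(8*m - 40)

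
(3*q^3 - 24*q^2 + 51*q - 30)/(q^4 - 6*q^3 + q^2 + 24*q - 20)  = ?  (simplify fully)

3/(q + 2)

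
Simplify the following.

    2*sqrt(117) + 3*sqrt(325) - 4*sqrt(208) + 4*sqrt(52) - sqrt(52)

11*sqrt(13)

2*sqrt(117) = 6*sqrt(13); 3*sqrt(325) = 15*sqrt(13); 4*sqrt(208) = 16*sqrt(13); 4*sqrt(52) = 8*sqrt(13); sqrt(52) = 2*sqrt(13)
Combine: (6 + 15 - 16 + 8 - 2)·sqrt(13) = 11*sqrt(13)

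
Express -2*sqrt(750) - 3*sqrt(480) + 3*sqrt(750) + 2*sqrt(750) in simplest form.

3*sqrt(30)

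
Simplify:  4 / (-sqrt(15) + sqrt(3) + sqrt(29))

(-68*sqrt(15) - 44*sqrt(29) + 164*sqrt(3) + 24*sqrt(145))/59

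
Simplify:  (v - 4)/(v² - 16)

1/(v + 4)

Factor: v² - 16 = (v + 4)·(v - 4)
Cancel the common factor (v - 4).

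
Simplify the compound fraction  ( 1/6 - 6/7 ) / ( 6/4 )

-29/63

Numerator: 1/6 - 6/7 = -29/42
Denominator: 6/4 = 3/2
Divide: (-29/42) · (2/3) = -29/63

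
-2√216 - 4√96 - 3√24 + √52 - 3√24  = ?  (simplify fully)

2√216 = 12*√6; 4√96 = 16*√6; 3√24 = 6*√6; √52 = 2*√13; 3√24 = 6*√6

-40*√6 + 2*√13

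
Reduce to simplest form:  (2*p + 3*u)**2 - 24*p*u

(2*p - 3*u)**2

Expanding gives 4*p**2 - 12*p*u + 9*u**2, a perfect square.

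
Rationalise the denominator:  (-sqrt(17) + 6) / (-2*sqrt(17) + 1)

(-11*sqrt(17) + 28)/67

Multiply numerator and denominator by 1 + 2*sqrt(17).
Denominator becomes -67; numerator becomes -28 + 11*sqrt(17).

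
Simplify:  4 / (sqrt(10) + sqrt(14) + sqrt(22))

(-4*sqrt(770) + 2*sqrt(22) + 18*sqrt(14) + 26*sqrt(10))/139

Group as (sqrt(10) + sqrt(22)) + sqrt(14); multiply by (sqrt(10) + sqrt(22)) - sqrt(14), then rationalise the remaining surd.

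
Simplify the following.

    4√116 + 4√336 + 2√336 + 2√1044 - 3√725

5*√29 + 24*√21

4√116 = 8*√29; 4√336 = 16*√21; 2√336 = 8*√21; 2√1044 = 12*√29; 3√725 = 15*√29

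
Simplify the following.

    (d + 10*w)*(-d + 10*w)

-d**2 + 100*w**2

Product of conjugates: (P+Q)(P-Q) = P**2 - Q**2.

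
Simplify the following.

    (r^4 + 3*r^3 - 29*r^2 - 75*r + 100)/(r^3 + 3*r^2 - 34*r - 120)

(r^2 - 6*r + 5)/(r - 6)

Factor: r^4 + 3*r^3 - 29*r^2 - 75*r + 100 = (r + 4)*(r - 1)*(r - 5)*(r + 5);  r^3 + 3*r^2 - 34*r - 120 = (r + 4)*(r - 6)*(r + 5)
Cancel the common factors (r + 5), (r + 4).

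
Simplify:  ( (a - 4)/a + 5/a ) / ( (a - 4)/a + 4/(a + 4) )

(a^2 + 5*a + 4)/(a^2 + 4*a - 16)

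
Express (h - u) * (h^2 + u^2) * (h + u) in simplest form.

(h+u)(h-u) = h^2 - u^2; continue pairing.

h^4 - u^4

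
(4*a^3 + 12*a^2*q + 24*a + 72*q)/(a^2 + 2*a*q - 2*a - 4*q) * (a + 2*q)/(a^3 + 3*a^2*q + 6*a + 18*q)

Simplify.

4/(a - 2)

Factor: 4*a^3 + 12*a^2*q + 24*a + 72*q = 4*(a + 3*q)*(a^2 + 6);  a^2 + 2*a*q - 2*a - 4*q = (a - 2)*(a + 2*q);  a^3 + 3*a^2*q + 6*a + 18*q = (a^2 + 6)*(a + 3*q)
Cancel the common factors (a^2 + 6), (a + 2*q), (a + 3*q).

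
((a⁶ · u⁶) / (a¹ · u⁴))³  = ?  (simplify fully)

Inside the bracket: a⁵ · u²
Raise to the power 3: a^15 · u⁶

a^15*u⁶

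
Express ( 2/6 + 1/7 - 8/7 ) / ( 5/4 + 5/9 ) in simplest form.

-24/65

Numerator: 2/6 + 1/7 - 8/7 = -2/3
Denominator: 5/4 + 5/9 = 65/36
Divide: (-2/3) · (36/65) = -24/65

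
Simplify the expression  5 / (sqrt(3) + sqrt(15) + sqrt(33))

Group as (sqrt(15) + sqrt(33)) + sqrt(3); multiply by (sqrt(15) + sqrt(33)) - sqrt(3), then rationalise the remaining surd.

(-7*sqrt(15) - 15*sqrt(3) + 2*sqrt(165) + 5*sqrt(33))/3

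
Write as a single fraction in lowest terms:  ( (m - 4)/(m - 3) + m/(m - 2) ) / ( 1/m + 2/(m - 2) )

(2*m^3 - 9*m^2 + 8*m)/(3*m^2 - 11*m + 6)

Numerator: (m - 4)/(m - 3) + m/(m - 2) = (2*m^2 - 9*m + 8)/(m^2 - 5*m + 6)
Denominator: 1/m + 2/(m - 2) = (3*m - 2)/(m^2 - 2*m)
Divide: ((2*m^2 - 9*m + 8)/(m^2 - 5*m + 6)) · ((m^2 - 2*m)/(3*m - 2)) = (2*m^3 - 9*m^2 + 8*m)/(3*m^2 - 11*m + 6)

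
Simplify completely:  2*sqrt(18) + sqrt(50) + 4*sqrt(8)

2*sqrt(18) = 6*sqrt(2); sqrt(50) = 5*sqrt(2); 4*sqrt(8) = 8*sqrt(2)
Combine: (6 + 5 + 8)·sqrt(2) = 19*sqrt(2)

19*sqrt(2)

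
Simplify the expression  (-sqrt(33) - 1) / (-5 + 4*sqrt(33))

Multiply numerator and denominator by -4*sqrt(33) - 5.
Denominator becomes -503; numerator becomes 9*sqrt(33) + 137.

(-137 - 9*sqrt(33))/503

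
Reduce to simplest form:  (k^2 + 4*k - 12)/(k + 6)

Factor: k^2 + 4*k - 12 = (k - 2)*(k + 6)
Cancel the common factor (k + 6).

k - 2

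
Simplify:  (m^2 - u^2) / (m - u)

Factor m^2 - u^2 and cancel (m - u).

m + u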